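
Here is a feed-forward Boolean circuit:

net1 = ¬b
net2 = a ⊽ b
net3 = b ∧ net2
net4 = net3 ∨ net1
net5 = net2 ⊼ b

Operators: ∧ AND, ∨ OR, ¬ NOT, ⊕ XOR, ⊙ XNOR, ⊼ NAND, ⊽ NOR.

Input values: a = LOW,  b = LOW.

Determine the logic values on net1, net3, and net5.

net1 = HIGH  net3 = LOW  net5 = HIGH

net1 = NOT b = NOT LOW = HIGH
net2 = a NOR b = LOW NOR LOW = HIGH
net3 = b AND net2 = LOW AND HIGH = LOW
net5 = net2 NAND b = HIGH NAND LOW = HIGH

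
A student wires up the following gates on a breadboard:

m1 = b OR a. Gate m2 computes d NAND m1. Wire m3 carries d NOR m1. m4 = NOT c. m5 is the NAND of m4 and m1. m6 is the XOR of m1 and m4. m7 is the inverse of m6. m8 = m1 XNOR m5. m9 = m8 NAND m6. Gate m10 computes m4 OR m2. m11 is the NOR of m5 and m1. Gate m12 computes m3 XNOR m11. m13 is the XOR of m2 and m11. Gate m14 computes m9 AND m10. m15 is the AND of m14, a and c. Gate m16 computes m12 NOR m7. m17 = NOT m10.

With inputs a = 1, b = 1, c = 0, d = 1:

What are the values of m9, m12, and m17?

m1 = b OR a = 1 OR 1 = 1
m2 = d NAND m1 = 1 NAND 1 = 0
m3 = d NOR m1 = 1 NOR 1 = 0
m4 = NOT c = NOT 0 = 1
m5 = m4 NAND m1 = 1 NAND 1 = 0
m6 = m1 XOR m4 = 1 XOR 1 = 0
m8 = m1 XNOR m5 = 1 XNOR 0 = 0
m9 = m8 NAND m6 = 0 NAND 0 = 1
m10 = m4 OR m2 = 1 OR 0 = 1
m11 = m5 NOR m1 = 0 NOR 1 = 0
m12 = m3 XNOR m11 = 0 XNOR 0 = 1
m17 = NOT m10 = NOT 1 = 0

m9 = 1, m12 = 1, m17 = 0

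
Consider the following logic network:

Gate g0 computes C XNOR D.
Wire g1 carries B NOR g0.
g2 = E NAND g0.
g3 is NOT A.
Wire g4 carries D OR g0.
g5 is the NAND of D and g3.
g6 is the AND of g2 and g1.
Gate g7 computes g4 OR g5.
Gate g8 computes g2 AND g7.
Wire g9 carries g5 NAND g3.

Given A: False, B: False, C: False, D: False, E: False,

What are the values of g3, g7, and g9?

g3 = True, g7 = True, g9 = False

g0 = C XNOR D = False XNOR False = True
g3 = NOT A = NOT False = True
g4 = D OR g0 = False OR True = True
g5 = D NAND g3 = False NAND True = True
g7 = g4 OR g5 = True OR True = True
g9 = g5 NAND g3 = True NAND True = False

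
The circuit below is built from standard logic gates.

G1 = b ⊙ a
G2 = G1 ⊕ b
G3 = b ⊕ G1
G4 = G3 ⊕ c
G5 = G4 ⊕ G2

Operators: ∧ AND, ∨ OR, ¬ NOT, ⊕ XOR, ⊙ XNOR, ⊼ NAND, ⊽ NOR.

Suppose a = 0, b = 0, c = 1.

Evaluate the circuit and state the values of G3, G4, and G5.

G1 = b XNOR a = 0 XNOR 0 = 1
G2 = G1 XOR b = 1 XOR 0 = 1
G3 = b XOR G1 = 0 XOR 1 = 1
G4 = G3 XOR c = 1 XOR 1 = 0
G5 = G4 XOR G2 = 0 XOR 1 = 1

G3 = 1; G4 = 0; G5 = 1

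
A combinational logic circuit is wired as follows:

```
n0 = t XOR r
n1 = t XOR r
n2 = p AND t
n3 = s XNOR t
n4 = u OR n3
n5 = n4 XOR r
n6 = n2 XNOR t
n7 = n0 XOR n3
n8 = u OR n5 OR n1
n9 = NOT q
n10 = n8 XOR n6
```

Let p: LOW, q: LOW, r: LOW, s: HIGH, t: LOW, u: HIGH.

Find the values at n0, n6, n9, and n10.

n0 = LOW  n6 = HIGH  n9 = HIGH  n10 = LOW

n0 = t XOR r = LOW XOR LOW = LOW
n1 = t XOR r = LOW XOR LOW = LOW
n2 = p AND t = LOW AND LOW = LOW
n3 = s XNOR t = HIGH XNOR LOW = LOW
n4 = u OR n3 = HIGH OR LOW = HIGH
n5 = n4 XOR r = HIGH XOR LOW = HIGH
n6 = n2 XNOR t = LOW XNOR LOW = HIGH
n8 = u OR n5 OR n1 = HIGH OR HIGH OR LOW = HIGH
n9 = NOT q = NOT LOW = HIGH
n10 = n8 XOR n6 = HIGH XOR HIGH = LOW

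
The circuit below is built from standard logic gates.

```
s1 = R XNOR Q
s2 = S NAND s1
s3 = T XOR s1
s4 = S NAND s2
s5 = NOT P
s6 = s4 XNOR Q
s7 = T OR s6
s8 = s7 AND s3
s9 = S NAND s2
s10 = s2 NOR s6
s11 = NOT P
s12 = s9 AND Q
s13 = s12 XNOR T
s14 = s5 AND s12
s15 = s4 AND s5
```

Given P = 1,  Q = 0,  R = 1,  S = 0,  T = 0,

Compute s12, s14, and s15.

s1 = R XNOR Q = 1 XNOR 0 = 0
s2 = S NAND s1 = 0 NAND 0 = 1
s4 = S NAND s2 = 0 NAND 1 = 1
s5 = NOT P = NOT 1 = 0
s9 = S NAND s2 = 0 NAND 1 = 1
s12 = s9 AND Q = 1 AND 0 = 0
s14 = s5 AND s12 = 0 AND 0 = 0
s15 = s4 AND s5 = 1 AND 0 = 0

s12 = 0  s14 = 0  s15 = 0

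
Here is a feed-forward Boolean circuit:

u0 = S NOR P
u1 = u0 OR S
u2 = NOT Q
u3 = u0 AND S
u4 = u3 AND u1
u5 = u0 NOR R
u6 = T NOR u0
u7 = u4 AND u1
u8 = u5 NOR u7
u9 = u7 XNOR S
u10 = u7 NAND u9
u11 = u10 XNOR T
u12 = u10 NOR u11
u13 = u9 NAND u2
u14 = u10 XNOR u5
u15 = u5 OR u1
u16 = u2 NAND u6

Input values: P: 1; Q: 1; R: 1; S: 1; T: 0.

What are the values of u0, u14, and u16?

u0 = 0  u14 = 0  u16 = 1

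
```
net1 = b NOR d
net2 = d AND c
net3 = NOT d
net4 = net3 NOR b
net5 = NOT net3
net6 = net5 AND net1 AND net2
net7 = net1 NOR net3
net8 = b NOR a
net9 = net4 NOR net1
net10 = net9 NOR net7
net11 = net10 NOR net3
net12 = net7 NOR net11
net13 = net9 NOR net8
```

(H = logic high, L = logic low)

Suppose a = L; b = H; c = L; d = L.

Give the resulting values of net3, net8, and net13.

net3 = H, net8 = L, net13 = L

net1 = b NOR d = H NOR L = L
net3 = NOT d = NOT L = H
net4 = net3 NOR b = H NOR H = L
net8 = b NOR a = H NOR L = L
net9 = net4 NOR net1 = L NOR L = H
net13 = net9 NOR net8 = H NOR L = L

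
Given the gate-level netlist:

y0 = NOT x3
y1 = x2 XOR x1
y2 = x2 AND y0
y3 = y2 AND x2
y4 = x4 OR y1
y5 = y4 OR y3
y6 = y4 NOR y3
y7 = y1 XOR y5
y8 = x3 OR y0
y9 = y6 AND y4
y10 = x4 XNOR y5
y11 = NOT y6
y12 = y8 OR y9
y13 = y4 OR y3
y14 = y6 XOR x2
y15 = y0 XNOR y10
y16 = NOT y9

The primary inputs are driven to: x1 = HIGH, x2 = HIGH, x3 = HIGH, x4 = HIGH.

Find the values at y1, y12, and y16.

y0 = NOT x3 = NOT HIGH = LOW
y1 = x2 XOR x1 = HIGH XOR HIGH = LOW
y2 = x2 AND y0 = HIGH AND LOW = LOW
y3 = y2 AND x2 = LOW AND HIGH = LOW
y4 = x4 OR y1 = HIGH OR LOW = HIGH
y6 = y4 NOR y3 = HIGH NOR LOW = LOW
y8 = x3 OR y0 = HIGH OR LOW = HIGH
y9 = y6 AND y4 = LOW AND HIGH = LOW
y12 = y8 OR y9 = HIGH OR LOW = HIGH
y16 = NOT y9 = NOT LOW = HIGH

y1 = LOW, y12 = HIGH, y16 = HIGH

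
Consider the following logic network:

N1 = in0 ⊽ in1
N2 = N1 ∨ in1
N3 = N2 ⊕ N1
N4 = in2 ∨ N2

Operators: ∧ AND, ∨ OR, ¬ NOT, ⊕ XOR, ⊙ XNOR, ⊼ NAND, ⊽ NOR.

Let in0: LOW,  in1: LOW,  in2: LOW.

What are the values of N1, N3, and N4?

N1 = HIGH, N3 = LOW, N4 = HIGH

N1 = in0 NOR in1 = LOW NOR LOW = HIGH
N2 = N1 OR in1 = HIGH OR LOW = HIGH
N3 = N2 XOR N1 = HIGH XOR HIGH = LOW
N4 = in2 OR N2 = LOW OR HIGH = HIGH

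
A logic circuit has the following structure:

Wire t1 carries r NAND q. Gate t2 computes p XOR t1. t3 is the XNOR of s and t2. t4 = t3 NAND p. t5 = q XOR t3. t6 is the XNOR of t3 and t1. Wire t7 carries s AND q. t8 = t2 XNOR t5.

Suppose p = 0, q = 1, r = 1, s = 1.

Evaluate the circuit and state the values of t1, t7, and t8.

t1 = r NAND q = 1 NAND 1 = 0
t2 = p XOR t1 = 0 XOR 0 = 0
t3 = s XNOR t2 = 1 XNOR 0 = 0
t5 = q XOR t3 = 1 XOR 0 = 1
t7 = s AND q = 1 AND 1 = 1
t8 = t2 XNOR t5 = 0 XNOR 1 = 0

t1 = 0; t7 = 1; t8 = 0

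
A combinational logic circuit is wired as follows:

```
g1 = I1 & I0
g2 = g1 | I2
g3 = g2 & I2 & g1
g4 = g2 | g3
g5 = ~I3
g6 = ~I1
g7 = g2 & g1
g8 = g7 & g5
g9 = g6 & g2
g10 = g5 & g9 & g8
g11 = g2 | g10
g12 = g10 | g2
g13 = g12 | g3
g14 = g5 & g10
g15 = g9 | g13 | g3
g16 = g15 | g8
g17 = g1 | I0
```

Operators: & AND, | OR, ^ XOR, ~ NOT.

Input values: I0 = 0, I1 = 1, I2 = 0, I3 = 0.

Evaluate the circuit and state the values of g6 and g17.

g1 = I1 AND I0 = 1 AND 0 = 0
g6 = NOT I1 = NOT 1 = 0
g17 = g1 OR I0 = 0 OR 0 = 0

g6 = 0; g17 = 0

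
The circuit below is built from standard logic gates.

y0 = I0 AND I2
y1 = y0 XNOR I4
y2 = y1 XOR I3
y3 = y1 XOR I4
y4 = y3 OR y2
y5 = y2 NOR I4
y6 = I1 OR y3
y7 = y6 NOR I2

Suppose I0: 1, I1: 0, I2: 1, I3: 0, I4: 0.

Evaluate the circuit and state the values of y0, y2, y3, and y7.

y0 = I0 AND I2 = 1 AND 1 = 1
y1 = y0 XNOR I4 = 1 XNOR 0 = 0
y2 = y1 XOR I3 = 0 XOR 0 = 0
y3 = y1 XOR I4 = 0 XOR 0 = 0
y6 = I1 OR y3 = 0 OR 0 = 0
y7 = y6 NOR I2 = 0 NOR 1 = 0

y0 = 1  y2 = 0  y3 = 0  y7 = 0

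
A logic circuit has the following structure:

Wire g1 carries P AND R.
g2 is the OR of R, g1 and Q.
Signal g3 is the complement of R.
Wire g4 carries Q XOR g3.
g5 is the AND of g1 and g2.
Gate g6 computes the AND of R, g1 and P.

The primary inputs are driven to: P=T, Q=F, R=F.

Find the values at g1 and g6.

g1 = P AND R = T AND F = F
g6 = R AND g1 AND P = F AND F AND T = F

g1 = F, g6 = F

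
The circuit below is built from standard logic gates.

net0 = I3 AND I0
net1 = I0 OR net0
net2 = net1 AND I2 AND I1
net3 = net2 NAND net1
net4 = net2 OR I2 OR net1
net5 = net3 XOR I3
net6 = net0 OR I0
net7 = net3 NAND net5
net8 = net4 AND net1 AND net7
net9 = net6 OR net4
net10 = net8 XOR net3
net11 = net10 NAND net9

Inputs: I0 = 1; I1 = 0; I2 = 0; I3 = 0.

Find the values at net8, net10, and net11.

net8 = 0; net10 = 1; net11 = 0

net0 = I3 AND I0 = 0 AND 1 = 0
net1 = I0 OR net0 = 1 OR 0 = 1
net2 = net1 AND I2 AND I1 = 1 AND 0 AND 0 = 0
net3 = net2 NAND net1 = 0 NAND 1 = 1
net4 = net2 OR I2 OR net1 = 0 OR 0 OR 1 = 1
net5 = net3 XOR I3 = 1 XOR 0 = 1
net6 = net0 OR I0 = 0 OR 1 = 1
net7 = net3 NAND net5 = 1 NAND 1 = 0
net8 = net4 AND net1 AND net7 = 1 AND 1 AND 0 = 0
net9 = net6 OR net4 = 1 OR 1 = 1
net10 = net8 XOR net3 = 0 XOR 1 = 1
net11 = net10 NAND net9 = 1 NAND 1 = 0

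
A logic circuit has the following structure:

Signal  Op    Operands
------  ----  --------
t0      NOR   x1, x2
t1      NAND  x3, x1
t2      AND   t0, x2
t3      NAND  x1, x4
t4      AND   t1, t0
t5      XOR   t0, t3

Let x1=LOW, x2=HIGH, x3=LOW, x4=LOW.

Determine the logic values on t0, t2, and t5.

t0 = LOW, t2 = LOW, t5 = HIGH

t0 = x1 NOR x2 = LOW NOR HIGH = LOW
t2 = t0 AND x2 = LOW AND HIGH = LOW
t3 = x1 NAND x4 = LOW NAND LOW = HIGH
t5 = t0 XOR t3 = LOW XOR HIGH = HIGH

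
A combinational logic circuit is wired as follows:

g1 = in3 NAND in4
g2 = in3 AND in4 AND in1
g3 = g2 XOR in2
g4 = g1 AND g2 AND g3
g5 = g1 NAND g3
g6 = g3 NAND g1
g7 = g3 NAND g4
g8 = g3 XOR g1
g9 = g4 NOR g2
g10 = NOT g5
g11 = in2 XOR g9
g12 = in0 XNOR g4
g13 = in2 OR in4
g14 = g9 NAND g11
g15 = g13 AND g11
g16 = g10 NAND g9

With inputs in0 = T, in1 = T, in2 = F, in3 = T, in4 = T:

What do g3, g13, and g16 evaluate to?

g3 = T  g13 = T  g16 = T

g1 = in3 NAND in4 = T NAND T = F
g2 = in3 AND in4 AND in1 = T AND T AND T = T
g3 = g2 XOR in2 = T XOR F = T
g4 = g1 AND g2 AND g3 = F AND T AND T = F
g5 = g1 NAND g3 = F NAND T = T
g9 = g4 NOR g2 = F NOR T = F
g10 = NOT g5 = NOT T = F
g13 = in2 OR in4 = F OR T = T
g16 = g10 NAND g9 = F NAND F = T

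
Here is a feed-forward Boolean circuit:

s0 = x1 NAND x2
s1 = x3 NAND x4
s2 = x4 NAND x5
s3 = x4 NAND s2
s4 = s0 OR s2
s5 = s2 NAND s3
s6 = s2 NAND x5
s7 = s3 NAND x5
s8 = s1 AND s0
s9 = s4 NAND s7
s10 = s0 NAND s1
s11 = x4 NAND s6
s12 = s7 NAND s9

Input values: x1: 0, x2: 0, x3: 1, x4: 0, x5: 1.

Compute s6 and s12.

s6 = 0; s12 = 1

s0 = x1 NAND x2 = 0 NAND 0 = 1
s2 = x4 NAND x5 = 0 NAND 1 = 1
s3 = x4 NAND s2 = 0 NAND 1 = 1
s4 = s0 OR s2 = 1 OR 1 = 1
s6 = s2 NAND x5 = 1 NAND 1 = 0
s7 = s3 NAND x5 = 1 NAND 1 = 0
s9 = s4 NAND s7 = 1 NAND 0 = 1
s12 = s7 NAND s9 = 0 NAND 1 = 1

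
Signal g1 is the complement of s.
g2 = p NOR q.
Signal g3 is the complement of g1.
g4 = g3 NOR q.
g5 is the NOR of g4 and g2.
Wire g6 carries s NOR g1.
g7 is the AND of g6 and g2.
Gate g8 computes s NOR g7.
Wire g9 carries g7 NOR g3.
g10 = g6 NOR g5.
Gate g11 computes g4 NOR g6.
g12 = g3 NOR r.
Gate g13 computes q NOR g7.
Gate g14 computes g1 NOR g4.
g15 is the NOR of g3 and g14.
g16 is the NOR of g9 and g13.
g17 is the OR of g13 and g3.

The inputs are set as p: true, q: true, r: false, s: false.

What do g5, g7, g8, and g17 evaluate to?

g5 = true  g7 = false  g8 = true  g17 = false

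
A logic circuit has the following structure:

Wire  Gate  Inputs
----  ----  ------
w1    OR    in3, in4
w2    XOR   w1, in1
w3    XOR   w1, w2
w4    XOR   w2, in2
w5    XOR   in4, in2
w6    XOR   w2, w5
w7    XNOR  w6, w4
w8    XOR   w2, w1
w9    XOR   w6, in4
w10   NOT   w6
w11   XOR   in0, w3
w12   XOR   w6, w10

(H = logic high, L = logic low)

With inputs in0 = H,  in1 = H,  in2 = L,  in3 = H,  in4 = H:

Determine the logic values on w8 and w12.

w1 = in3 OR in4 = H OR H = H
w2 = w1 XOR in1 = H XOR H = L
w5 = in4 XOR in2 = H XOR L = H
w6 = w2 XOR w5 = L XOR H = H
w8 = w2 XOR w1 = L XOR H = H
w10 = NOT w6 = NOT H = L
w12 = w6 XOR w10 = H XOR L = H

w8 = H, w12 = H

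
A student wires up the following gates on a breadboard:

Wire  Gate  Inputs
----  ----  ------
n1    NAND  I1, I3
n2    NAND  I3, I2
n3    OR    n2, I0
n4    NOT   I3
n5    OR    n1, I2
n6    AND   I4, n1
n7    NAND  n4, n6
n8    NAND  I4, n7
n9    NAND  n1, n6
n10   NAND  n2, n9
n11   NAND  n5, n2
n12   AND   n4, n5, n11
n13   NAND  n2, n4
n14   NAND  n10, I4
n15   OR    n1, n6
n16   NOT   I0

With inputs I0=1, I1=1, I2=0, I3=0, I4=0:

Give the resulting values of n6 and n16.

n6 = 0  n16 = 0

n1 = I1 NAND I3 = 1 NAND 0 = 1
n6 = I4 AND n1 = 0 AND 1 = 0
n16 = NOT I0 = NOT 1 = 0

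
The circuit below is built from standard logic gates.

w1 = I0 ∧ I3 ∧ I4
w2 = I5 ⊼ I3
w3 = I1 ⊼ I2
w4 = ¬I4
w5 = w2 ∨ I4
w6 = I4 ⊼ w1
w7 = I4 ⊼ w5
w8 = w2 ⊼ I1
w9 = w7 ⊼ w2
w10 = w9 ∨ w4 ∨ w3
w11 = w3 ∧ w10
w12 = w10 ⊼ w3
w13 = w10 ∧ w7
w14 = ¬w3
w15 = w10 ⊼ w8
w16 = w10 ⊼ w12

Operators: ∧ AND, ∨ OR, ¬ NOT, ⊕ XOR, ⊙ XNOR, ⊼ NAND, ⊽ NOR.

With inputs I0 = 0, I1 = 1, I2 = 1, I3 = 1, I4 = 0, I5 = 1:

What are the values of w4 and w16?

w4 = 1  w16 = 0

w2 = I5 NAND I3 = 1 NAND 1 = 0
w3 = I1 NAND I2 = 1 NAND 1 = 0
w4 = NOT I4 = NOT 0 = 1
w5 = w2 OR I4 = 0 OR 0 = 0
w7 = I4 NAND w5 = 0 NAND 0 = 1
w9 = w7 NAND w2 = 1 NAND 0 = 1
w10 = w9 OR w4 OR w3 = 1 OR 1 OR 0 = 1
w12 = w10 NAND w3 = 1 NAND 0 = 1
w16 = w10 NAND w12 = 1 NAND 1 = 0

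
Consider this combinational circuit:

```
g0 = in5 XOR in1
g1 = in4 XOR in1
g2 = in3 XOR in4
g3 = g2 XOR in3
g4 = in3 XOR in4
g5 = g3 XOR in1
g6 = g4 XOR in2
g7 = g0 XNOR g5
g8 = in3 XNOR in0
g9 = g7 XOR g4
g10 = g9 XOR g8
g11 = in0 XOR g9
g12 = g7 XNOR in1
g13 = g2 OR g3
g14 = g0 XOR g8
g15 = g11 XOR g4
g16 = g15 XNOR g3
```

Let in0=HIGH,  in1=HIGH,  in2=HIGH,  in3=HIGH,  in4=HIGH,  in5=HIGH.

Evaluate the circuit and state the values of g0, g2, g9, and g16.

g0 = in5 XOR in1 = HIGH XOR HIGH = LOW
g2 = in3 XOR in4 = HIGH XOR HIGH = LOW
g3 = g2 XOR in3 = LOW XOR HIGH = HIGH
g4 = in3 XOR in4 = HIGH XOR HIGH = LOW
g5 = g3 XOR in1 = HIGH XOR HIGH = LOW
g7 = g0 XNOR g5 = LOW XNOR LOW = HIGH
g9 = g7 XOR g4 = HIGH XOR LOW = HIGH
g11 = in0 XOR g9 = HIGH XOR HIGH = LOW
g15 = g11 XOR g4 = LOW XOR LOW = LOW
g16 = g15 XNOR g3 = LOW XNOR HIGH = LOW

g0 = LOW; g2 = LOW; g9 = HIGH; g16 = LOW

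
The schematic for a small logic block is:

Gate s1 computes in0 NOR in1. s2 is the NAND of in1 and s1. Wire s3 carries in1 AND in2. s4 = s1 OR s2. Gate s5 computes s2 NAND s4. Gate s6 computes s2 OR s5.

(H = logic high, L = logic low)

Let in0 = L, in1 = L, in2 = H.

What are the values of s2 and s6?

s2 = H, s6 = H

s1 = in0 NOR in1 = L NOR L = H
s2 = in1 NAND s1 = L NAND H = H
s4 = s1 OR s2 = H OR H = H
s5 = s2 NAND s4 = H NAND H = L
s6 = s2 OR s5 = H OR L = H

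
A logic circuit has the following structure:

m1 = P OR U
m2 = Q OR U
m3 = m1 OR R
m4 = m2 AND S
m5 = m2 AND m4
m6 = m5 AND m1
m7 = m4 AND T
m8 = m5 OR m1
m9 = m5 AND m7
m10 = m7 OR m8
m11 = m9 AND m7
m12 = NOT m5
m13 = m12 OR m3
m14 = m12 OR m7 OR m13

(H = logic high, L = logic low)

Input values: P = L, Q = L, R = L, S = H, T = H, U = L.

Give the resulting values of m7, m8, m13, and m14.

m7 = L  m8 = L  m13 = H  m14 = H

m1 = P OR U = L OR L = L
m2 = Q OR U = L OR L = L
m3 = m1 OR R = L OR L = L
m4 = m2 AND S = L AND H = L
m5 = m2 AND m4 = L AND L = L
m7 = m4 AND T = L AND H = L
m8 = m5 OR m1 = L OR L = L
m12 = NOT m5 = NOT L = H
m13 = m12 OR m3 = H OR L = H
m14 = m12 OR m7 OR m13 = H OR L OR H = H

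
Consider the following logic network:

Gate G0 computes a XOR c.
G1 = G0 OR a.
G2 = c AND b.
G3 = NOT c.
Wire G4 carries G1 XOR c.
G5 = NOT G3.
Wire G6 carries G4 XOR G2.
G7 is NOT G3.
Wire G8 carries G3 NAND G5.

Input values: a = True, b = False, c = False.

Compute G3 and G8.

G3 = NOT c = NOT False = True
G5 = NOT G3 = NOT True = False
G8 = G3 NAND G5 = True NAND False = True

G3 = True, G8 = True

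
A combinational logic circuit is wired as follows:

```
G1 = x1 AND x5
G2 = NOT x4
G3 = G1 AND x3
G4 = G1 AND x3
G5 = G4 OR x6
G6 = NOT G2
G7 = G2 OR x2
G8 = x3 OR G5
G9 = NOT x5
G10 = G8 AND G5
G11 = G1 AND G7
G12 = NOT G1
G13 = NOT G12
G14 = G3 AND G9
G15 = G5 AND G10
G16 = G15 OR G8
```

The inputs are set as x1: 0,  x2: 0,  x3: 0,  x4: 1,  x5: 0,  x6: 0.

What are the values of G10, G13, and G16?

G10 = 0, G13 = 0, G16 = 0

G1 = x1 AND x5 = 0 AND 0 = 0
G4 = G1 AND x3 = 0 AND 0 = 0
G5 = G4 OR x6 = 0 OR 0 = 0
G8 = x3 OR G5 = 0 OR 0 = 0
G10 = G8 AND G5 = 0 AND 0 = 0
G12 = NOT G1 = NOT 0 = 1
G13 = NOT G12 = NOT 1 = 0
G15 = G5 AND G10 = 0 AND 0 = 0
G16 = G15 OR G8 = 0 OR 0 = 0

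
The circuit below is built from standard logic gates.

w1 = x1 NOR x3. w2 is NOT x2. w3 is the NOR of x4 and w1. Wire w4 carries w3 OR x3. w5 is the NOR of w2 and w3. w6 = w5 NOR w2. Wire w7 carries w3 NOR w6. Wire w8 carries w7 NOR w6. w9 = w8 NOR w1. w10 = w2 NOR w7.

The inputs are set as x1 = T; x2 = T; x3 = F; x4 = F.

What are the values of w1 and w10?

w1 = F, w10 = T

w1 = x1 NOR x3 = T NOR F = F
w2 = NOT x2 = NOT T = F
w3 = x4 NOR w1 = F NOR F = T
w5 = w2 NOR w3 = F NOR T = F
w6 = w5 NOR w2 = F NOR F = T
w7 = w3 NOR w6 = T NOR T = F
w10 = w2 NOR w7 = F NOR F = T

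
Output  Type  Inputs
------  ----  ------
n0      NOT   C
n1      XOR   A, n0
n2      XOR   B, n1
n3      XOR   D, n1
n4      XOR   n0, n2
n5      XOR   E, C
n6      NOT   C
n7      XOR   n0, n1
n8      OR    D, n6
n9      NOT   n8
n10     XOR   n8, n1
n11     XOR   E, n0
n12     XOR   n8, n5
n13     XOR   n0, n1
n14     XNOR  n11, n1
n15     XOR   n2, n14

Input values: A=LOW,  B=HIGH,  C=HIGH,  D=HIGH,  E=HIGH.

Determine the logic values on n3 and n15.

n3 = HIGH  n15 = HIGH

n0 = NOT C = NOT HIGH = LOW
n1 = A XOR n0 = LOW XOR LOW = LOW
n2 = B XOR n1 = HIGH XOR LOW = HIGH
n3 = D XOR n1 = HIGH XOR LOW = HIGH
n11 = E XOR n0 = HIGH XOR LOW = HIGH
n14 = n11 XNOR n1 = HIGH XNOR LOW = LOW
n15 = n2 XOR n14 = HIGH XOR LOW = HIGH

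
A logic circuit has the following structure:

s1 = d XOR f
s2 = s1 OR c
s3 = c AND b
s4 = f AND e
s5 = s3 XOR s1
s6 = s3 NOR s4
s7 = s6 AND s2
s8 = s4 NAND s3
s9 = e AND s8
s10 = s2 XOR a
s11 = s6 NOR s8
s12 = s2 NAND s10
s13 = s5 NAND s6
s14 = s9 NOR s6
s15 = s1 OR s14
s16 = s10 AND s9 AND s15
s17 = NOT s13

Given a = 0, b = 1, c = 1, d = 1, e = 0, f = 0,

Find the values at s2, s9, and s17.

s2 = 1  s9 = 0  s17 = 0

s1 = d XOR f = 1 XOR 0 = 1
s2 = s1 OR c = 1 OR 1 = 1
s3 = c AND b = 1 AND 1 = 1
s4 = f AND e = 0 AND 0 = 0
s5 = s3 XOR s1 = 1 XOR 1 = 0
s6 = s3 NOR s4 = 1 NOR 0 = 0
s8 = s4 NAND s3 = 0 NAND 1 = 1
s9 = e AND s8 = 0 AND 1 = 0
s13 = s5 NAND s6 = 0 NAND 0 = 1
s17 = NOT s13 = NOT 1 = 0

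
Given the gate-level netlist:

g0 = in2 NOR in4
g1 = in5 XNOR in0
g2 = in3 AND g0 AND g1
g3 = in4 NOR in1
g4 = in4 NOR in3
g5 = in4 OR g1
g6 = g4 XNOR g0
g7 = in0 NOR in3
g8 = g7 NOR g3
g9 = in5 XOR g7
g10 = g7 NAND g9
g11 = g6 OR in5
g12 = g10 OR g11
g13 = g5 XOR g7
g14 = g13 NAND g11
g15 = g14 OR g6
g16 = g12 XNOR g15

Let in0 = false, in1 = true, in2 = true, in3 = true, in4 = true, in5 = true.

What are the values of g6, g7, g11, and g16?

g6 = true; g7 = false; g11 = true; g16 = true

g0 = in2 NOR in4 = true NOR true = false
g1 = in5 XNOR in0 = true XNOR false = false
g4 = in4 NOR in3 = true NOR true = false
g5 = in4 OR g1 = true OR false = true
g6 = g4 XNOR g0 = false XNOR false = true
g7 = in0 NOR in3 = false NOR true = false
g9 = in5 XOR g7 = true XOR false = true
g10 = g7 NAND g9 = false NAND true = true
g11 = g6 OR in5 = true OR true = true
g12 = g10 OR g11 = true OR true = true
g13 = g5 XOR g7 = true XOR false = true
g14 = g13 NAND g11 = true NAND true = false
g15 = g14 OR g6 = false OR true = true
g16 = g12 XNOR g15 = true XNOR true = true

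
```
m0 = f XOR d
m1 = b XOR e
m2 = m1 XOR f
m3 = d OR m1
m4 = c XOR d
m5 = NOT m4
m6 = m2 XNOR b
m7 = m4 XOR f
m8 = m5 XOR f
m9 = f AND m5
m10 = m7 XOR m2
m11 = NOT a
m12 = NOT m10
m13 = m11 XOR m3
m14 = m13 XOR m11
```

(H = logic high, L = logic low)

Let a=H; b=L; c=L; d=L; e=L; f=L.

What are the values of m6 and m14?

m1 = b XOR e = L XOR L = L
m2 = m1 XOR f = L XOR L = L
m3 = d OR m1 = L OR L = L
m6 = m2 XNOR b = L XNOR L = H
m11 = NOT a = NOT H = L
m13 = m11 XOR m3 = L XOR L = L
m14 = m13 XOR m11 = L XOR L = L

m6 = H, m14 = L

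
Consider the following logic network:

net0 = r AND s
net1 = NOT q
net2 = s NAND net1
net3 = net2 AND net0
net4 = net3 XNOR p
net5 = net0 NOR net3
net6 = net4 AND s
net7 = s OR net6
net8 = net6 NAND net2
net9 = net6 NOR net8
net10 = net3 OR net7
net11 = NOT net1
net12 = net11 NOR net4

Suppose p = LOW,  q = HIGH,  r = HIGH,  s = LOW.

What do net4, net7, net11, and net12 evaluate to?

net4 = HIGH  net7 = LOW  net11 = HIGH  net12 = LOW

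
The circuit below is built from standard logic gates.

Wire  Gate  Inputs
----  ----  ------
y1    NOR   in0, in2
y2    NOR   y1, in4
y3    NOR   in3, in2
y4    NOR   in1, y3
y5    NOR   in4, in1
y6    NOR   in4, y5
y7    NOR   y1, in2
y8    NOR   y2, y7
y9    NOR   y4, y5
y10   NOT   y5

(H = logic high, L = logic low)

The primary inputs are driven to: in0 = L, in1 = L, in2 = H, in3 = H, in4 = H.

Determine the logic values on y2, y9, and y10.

y2 = L, y9 = L, y10 = H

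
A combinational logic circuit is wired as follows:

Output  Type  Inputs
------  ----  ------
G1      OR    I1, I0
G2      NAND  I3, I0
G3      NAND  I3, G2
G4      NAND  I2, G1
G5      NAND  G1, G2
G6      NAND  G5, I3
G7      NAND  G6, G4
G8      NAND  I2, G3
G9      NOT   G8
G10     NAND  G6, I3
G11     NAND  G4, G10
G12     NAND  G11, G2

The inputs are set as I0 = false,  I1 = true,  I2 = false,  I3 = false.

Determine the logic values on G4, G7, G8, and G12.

G1 = I1 OR I0 = true OR false = true
G2 = I3 NAND I0 = false NAND false = true
G3 = I3 NAND G2 = false NAND true = true
G4 = I2 NAND G1 = false NAND true = true
G5 = G1 NAND G2 = true NAND true = false
G6 = G5 NAND I3 = false NAND false = true
G7 = G6 NAND G4 = true NAND true = false
G8 = I2 NAND G3 = false NAND true = true
G10 = G6 NAND I3 = true NAND false = true
G11 = G4 NAND G10 = true NAND true = false
G12 = G11 NAND G2 = false NAND true = true

G4 = true; G7 = false; G8 = true; G12 = true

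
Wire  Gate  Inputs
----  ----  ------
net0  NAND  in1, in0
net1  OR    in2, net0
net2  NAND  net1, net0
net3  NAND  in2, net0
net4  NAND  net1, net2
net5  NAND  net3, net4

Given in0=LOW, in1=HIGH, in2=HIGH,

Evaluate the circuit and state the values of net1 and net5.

net0 = in1 NAND in0 = HIGH NAND LOW = HIGH
net1 = in2 OR net0 = HIGH OR HIGH = HIGH
net2 = net1 NAND net0 = HIGH NAND HIGH = LOW
net3 = in2 NAND net0 = HIGH NAND HIGH = LOW
net4 = net1 NAND net2 = HIGH NAND LOW = HIGH
net5 = net3 NAND net4 = LOW NAND HIGH = HIGH

net1 = HIGH  net5 = HIGH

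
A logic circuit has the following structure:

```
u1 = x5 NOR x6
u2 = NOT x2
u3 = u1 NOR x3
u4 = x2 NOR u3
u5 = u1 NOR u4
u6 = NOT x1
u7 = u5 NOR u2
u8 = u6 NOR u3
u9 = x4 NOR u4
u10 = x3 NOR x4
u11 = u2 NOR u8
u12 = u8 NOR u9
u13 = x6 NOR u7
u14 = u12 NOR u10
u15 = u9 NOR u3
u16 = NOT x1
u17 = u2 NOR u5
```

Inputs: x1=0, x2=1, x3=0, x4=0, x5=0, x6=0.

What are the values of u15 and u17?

u15 = 0, u17 = 1

u1 = x5 NOR x6 = 0 NOR 0 = 1
u2 = NOT x2 = NOT 1 = 0
u3 = u1 NOR x3 = 1 NOR 0 = 0
u4 = x2 NOR u3 = 1 NOR 0 = 0
u5 = u1 NOR u4 = 1 NOR 0 = 0
u9 = x4 NOR u4 = 0 NOR 0 = 1
u15 = u9 NOR u3 = 1 NOR 0 = 0
u17 = u2 NOR u5 = 0 NOR 0 = 1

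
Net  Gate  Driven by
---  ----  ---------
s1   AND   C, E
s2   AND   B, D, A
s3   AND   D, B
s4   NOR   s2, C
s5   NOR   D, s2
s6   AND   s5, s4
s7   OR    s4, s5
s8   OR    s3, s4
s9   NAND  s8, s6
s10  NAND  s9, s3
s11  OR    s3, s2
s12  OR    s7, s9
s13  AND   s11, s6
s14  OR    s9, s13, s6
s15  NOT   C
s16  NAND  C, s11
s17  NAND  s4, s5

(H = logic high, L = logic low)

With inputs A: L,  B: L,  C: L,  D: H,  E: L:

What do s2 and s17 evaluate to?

s2 = B AND D AND A = L AND H AND L = L
s4 = s2 NOR C = L NOR L = H
s5 = D NOR s2 = H NOR L = L
s17 = s4 NAND s5 = H NAND L = H

s2 = L, s17 = H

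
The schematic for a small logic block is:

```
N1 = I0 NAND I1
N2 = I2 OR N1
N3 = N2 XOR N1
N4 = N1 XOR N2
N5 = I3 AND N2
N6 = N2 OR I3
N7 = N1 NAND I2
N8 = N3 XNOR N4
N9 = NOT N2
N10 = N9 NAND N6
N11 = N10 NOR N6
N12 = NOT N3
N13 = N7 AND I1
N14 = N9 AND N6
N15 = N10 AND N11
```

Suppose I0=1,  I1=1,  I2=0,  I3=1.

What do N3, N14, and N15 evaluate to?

N1 = I0 NAND I1 = 1 NAND 1 = 0
N2 = I2 OR N1 = 0 OR 0 = 0
N3 = N2 XOR N1 = 0 XOR 0 = 0
N6 = N2 OR I3 = 0 OR 1 = 1
N9 = NOT N2 = NOT 0 = 1
N10 = N9 NAND N6 = 1 NAND 1 = 0
N11 = N10 NOR N6 = 0 NOR 1 = 0
N14 = N9 AND N6 = 1 AND 1 = 1
N15 = N10 AND N11 = 0 AND 0 = 0

N3 = 0, N14 = 1, N15 = 0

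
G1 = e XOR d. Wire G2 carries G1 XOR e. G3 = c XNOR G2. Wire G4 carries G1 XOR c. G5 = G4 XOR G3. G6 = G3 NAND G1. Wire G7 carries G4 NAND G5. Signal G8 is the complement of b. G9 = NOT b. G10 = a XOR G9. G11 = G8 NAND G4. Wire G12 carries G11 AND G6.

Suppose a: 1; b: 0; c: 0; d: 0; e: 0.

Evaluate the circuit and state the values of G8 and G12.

G1 = e XOR d = 0 XOR 0 = 0
G2 = G1 XOR e = 0 XOR 0 = 0
G3 = c XNOR G2 = 0 XNOR 0 = 1
G4 = G1 XOR c = 0 XOR 0 = 0
G6 = G3 NAND G1 = 1 NAND 0 = 1
G8 = NOT b = NOT 0 = 1
G11 = G8 NAND G4 = 1 NAND 0 = 1
G12 = G11 AND G6 = 1 AND 1 = 1

G8 = 1, G12 = 1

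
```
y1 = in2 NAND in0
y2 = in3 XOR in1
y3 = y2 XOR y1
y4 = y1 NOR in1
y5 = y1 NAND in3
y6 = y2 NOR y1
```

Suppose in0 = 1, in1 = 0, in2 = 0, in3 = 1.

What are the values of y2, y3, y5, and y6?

y2 = 1, y3 = 0, y5 = 0, y6 = 0

y1 = in2 NAND in0 = 0 NAND 1 = 1
y2 = in3 XOR in1 = 1 XOR 0 = 1
y3 = y2 XOR y1 = 1 XOR 1 = 0
y5 = y1 NAND in3 = 1 NAND 1 = 0
y6 = y2 NOR y1 = 1 NOR 1 = 0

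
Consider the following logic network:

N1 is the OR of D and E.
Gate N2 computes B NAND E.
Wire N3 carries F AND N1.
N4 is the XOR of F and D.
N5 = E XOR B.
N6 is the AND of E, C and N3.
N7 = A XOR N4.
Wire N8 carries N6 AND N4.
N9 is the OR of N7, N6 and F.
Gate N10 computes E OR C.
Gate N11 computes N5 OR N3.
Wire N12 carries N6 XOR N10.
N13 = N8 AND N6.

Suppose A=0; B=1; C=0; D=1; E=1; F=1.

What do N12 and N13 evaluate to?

N1 = D OR E = 1 OR 1 = 1
N3 = F AND N1 = 1 AND 1 = 1
N4 = F XOR D = 1 XOR 1 = 0
N6 = E AND C AND N3 = 1 AND 0 AND 1 = 0
N8 = N6 AND N4 = 0 AND 0 = 0
N10 = E OR C = 1 OR 0 = 1
N12 = N6 XOR N10 = 0 XOR 1 = 1
N13 = N8 AND N6 = 0 AND 0 = 0

N12 = 1; N13 = 0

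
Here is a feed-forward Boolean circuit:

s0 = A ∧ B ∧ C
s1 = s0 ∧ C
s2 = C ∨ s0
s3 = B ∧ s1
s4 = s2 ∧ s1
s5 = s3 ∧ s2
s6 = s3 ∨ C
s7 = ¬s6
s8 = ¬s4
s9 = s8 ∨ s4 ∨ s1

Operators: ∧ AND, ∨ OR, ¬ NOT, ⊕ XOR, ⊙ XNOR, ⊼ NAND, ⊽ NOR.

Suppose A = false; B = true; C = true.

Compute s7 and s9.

s0 = A AND B AND C = false AND true AND true = false
s1 = s0 AND C = false AND true = false
s2 = C OR s0 = true OR false = true
s3 = B AND s1 = true AND false = false
s4 = s2 AND s1 = true AND false = false
s6 = s3 OR C = false OR true = true
s7 = NOT s6 = NOT true = false
s8 = NOT s4 = NOT false = true
s9 = s8 OR s4 OR s1 = true OR false OR false = true

s7 = false, s9 = true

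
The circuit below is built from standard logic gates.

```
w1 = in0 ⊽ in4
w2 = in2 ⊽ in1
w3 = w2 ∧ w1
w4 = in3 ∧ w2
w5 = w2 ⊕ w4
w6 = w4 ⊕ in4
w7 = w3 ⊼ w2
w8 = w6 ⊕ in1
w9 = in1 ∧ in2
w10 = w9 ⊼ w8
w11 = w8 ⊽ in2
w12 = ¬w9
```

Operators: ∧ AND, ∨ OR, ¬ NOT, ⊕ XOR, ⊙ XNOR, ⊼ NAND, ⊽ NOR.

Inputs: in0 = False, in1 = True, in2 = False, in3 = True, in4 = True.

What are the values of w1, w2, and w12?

w1 = False, w2 = False, w12 = True

w1 = in0 NOR in4 = False NOR True = False
w2 = in2 NOR in1 = False NOR True = False
w9 = in1 AND in2 = True AND False = False
w12 = NOT w9 = NOT False = True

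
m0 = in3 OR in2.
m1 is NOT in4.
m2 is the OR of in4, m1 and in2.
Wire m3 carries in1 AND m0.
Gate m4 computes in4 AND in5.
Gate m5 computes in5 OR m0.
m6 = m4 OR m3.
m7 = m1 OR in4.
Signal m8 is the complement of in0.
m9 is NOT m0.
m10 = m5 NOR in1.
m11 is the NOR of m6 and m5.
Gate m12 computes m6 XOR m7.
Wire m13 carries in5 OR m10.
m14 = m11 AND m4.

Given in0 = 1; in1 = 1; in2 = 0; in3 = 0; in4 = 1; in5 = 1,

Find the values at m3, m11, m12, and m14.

m0 = in3 OR in2 = 0 OR 0 = 0
m1 = NOT in4 = NOT 1 = 0
m3 = in1 AND m0 = 1 AND 0 = 0
m4 = in4 AND in5 = 1 AND 1 = 1
m5 = in5 OR m0 = 1 OR 0 = 1
m6 = m4 OR m3 = 1 OR 0 = 1
m7 = m1 OR in4 = 0 OR 1 = 1
m11 = m6 NOR m5 = 1 NOR 1 = 0
m12 = m6 XOR m7 = 1 XOR 1 = 0
m14 = m11 AND m4 = 0 AND 1 = 0

m3 = 0  m11 = 0  m12 = 0  m14 = 0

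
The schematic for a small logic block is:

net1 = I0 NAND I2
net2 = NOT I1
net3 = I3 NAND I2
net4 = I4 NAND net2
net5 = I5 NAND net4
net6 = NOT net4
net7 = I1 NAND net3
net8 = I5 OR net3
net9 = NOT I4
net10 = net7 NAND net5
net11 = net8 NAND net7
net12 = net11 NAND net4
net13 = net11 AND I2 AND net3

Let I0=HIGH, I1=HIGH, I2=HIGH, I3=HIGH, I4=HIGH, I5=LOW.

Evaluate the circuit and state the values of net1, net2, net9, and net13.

net1 = LOW, net2 = LOW, net9 = LOW, net13 = LOW

net1 = I0 NAND I2 = HIGH NAND HIGH = LOW
net2 = NOT I1 = NOT HIGH = LOW
net3 = I3 NAND I2 = HIGH NAND HIGH = LOW
net7 = I1 NAND net3 = HIGH NAND LOW = HIGH
net8 = I5 OR net3 = LOW OR LOW = LOW
net9 = NOT I4 = NOT HIGH = LOW
net11 = net8 NAND net7 = LOW NAND HIGH = HIGH
net13 = net11 AND I2 AND net3 = HIGH AND HIGH AND LOW = LOW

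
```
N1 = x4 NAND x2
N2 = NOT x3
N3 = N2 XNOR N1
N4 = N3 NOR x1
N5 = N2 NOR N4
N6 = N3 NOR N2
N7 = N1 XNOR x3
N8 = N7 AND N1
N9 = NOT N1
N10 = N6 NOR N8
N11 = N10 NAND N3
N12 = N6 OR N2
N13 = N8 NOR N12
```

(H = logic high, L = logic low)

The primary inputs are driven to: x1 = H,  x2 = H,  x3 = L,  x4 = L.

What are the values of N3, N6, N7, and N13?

N3 = H  N6 = L  N7 = L  N13 = L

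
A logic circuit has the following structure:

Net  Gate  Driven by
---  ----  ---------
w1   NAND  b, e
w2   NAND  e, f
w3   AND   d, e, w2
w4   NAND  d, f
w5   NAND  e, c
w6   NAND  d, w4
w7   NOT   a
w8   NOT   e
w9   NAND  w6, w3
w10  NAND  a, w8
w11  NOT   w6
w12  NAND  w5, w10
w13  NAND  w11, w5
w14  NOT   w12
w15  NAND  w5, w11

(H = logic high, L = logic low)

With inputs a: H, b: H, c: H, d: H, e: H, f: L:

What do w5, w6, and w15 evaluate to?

w4 = d NAND f = H NAND L = H
w5 = e NAND c = H NAND H = L
w6 = d NAND w4 = H NAND H = L
w11 = NOT w6 = NOT L = H
w15 = w5 NAND w11 = L NAND H = H

w5 = L  w6 = L  w15 = H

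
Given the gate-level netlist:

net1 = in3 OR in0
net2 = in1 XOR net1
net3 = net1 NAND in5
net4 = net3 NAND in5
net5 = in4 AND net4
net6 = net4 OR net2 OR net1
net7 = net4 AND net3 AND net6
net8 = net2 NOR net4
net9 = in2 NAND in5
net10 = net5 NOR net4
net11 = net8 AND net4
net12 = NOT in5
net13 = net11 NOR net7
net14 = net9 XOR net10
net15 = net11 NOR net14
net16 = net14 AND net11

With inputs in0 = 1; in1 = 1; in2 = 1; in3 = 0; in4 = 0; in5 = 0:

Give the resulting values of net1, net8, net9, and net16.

net1 = 1  net8 = 0  net9 = 1  net16 = 0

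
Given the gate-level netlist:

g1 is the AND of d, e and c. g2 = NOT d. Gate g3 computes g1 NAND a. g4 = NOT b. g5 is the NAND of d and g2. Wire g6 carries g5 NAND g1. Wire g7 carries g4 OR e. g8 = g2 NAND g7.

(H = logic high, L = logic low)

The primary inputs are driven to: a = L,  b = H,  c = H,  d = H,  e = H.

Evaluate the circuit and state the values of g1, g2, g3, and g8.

g1 = d AND e AND c = H AND H AND H = H
g2 = NOT d = NOT H = L
g3 = g1 NAND a = H NAND L = H
g4 = NOT b = NOT H = L
g7 = g4 OR e = L OR H = H
g8 = g2 NAND g7 = L NAND H = H

g1 = H  g2 = L  g3 = H  g8 = H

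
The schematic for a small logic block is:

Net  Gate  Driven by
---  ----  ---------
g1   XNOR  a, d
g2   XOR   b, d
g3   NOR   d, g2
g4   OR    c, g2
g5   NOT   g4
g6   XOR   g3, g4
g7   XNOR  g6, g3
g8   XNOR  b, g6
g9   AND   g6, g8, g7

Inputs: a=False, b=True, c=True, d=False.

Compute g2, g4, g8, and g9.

g2 = True  g4 = True  g8 = True  g9 = False

g2 = b XOR d = True XOR False = True
g3 = d NOR g2 = False NOR True = False
g4 = c OR g2 = True OR True = True
g6 = g3 XOR g4 = False XOR True = True
g7 = g6 XNOR g3 = True XNOR False = False
g8 = b XNOR g6 = True XNOR True = True
g9 = g6 AND g8 AND g7 = True AND True AND False = False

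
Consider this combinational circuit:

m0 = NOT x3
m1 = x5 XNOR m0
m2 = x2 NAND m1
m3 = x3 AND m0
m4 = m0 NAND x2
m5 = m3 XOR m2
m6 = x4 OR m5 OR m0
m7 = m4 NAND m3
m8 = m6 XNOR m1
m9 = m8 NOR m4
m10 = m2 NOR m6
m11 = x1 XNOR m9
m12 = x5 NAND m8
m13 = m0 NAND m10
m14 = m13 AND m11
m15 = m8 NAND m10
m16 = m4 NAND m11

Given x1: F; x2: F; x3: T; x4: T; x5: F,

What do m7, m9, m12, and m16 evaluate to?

m0 = NOT x3 = NOT T = F
m1 = x5 XNOR m0 = F XNOR F = T
m2 = x2 NAND m1 = F NAND T = T
m3 = x3 AND m0 = T AND F = F
m4 = m0 NAND x2 = F NAND F = T
m5 = m3 XOR m2 = F XOR T = T
m6 = x4 OR m5 OR m0 = T OR T OR F = T
m7 = m4 NAND m3 = T NAND F = T
m8 = m6 XNOR m1 = T XNOR T = T
m9 = m8 NOR m4 = T NOR T = F
m11 = x1 XNOR m9 = F XNOR F = T
m12 = x5 NAND m8 = F NAND T = T
m16 = m4 NAND m11 = T NAND T = F

m7 = T; m9 = F; m12 = T; m16 = F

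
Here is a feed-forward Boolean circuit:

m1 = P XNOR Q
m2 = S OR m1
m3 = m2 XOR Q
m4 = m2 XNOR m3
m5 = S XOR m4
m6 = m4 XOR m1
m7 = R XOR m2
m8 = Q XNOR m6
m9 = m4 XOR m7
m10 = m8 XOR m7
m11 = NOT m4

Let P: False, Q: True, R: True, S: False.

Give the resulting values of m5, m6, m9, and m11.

m5 = False, m6 = False, m9 = True, m11 = True

m1 = P XNOR Q = False XNOR True = False
m2 = S OR m1 = False OR False = False
m3 = m2 XOR Q = False XOR True = True
m4 = m2 XNOR m3 = False XNOR True = False
m5 = S XOR m4 = False XOR False = False
m6 = m4 XOR m1 = False XOR False = False
m7 = R XOR m2 = True XOR False = True
m9 = m4 XOR m7 = False XOR True = True
m11 = NOT m4 = NOT False = True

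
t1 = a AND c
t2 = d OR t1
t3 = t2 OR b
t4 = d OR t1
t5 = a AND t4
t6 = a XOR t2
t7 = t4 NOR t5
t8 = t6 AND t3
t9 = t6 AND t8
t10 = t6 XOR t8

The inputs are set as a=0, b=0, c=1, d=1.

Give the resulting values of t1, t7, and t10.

t1 = a AND c = 0 AND 1 = 0
t2 = d OR t1 = 1 OR 0 = 1
t3 = t2 OR b = 1 OR 0 = 1
t4 = d OR t1 = 1 OR 0 = 1
t5 = a AND t4 = 0 AND 1 = 0
t6 = a XOR t2 = 0 XOR 1 = 1
t7 = t4 NOR t5 = 1 NOR 0 = 0
t8 = t6 AND t3 = 1 AND 1 = 1
t10 = t6 XOR t8 = 1 XOR 1 = 0

t1 = 0, t7 = 0, t10 = 0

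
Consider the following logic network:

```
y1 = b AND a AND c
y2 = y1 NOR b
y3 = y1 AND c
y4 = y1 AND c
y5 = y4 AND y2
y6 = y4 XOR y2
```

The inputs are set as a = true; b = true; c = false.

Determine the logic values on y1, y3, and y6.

y1 = false, y3 = false, y6 = false

y1 = b AND a AND c = true AND true AND false = false
y2 = y1 NOR b = false NOR true = false
y3 = y1 AND c = false AND false = false
y4 = y1 AND c = false AND false = false
y6 = y4 XOR y2 = false XOR false = false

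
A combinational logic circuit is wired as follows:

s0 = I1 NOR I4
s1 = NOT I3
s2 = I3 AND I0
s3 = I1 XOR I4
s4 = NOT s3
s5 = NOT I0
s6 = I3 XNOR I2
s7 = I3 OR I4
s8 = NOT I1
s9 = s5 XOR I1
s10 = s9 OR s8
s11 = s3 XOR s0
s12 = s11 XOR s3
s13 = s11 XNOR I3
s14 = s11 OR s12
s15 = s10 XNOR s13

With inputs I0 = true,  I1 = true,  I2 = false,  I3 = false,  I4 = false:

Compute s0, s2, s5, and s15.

s0 = I1 NOR I4 = true NOR false = false
s2 = I3 AND I0 = false AND true = false
s3 = I1 XOR I4 = true XOR false = true
s5 = NOT I0 = NOT true = false
s8 = NOT I1 = NOT true = false
s9 = s5 XOR I1 = false XOR true = true
s10 = s9 OR s8 = true OR false = true
s11 = s3 XOR s0 = true XOR false = true
s13 = s11 XNOR I3 = true XNOR false = false
s15 = s10 XNOR s13 = true XNOR false = false

s0 = false, s2 = false, s5 = false, s15 = false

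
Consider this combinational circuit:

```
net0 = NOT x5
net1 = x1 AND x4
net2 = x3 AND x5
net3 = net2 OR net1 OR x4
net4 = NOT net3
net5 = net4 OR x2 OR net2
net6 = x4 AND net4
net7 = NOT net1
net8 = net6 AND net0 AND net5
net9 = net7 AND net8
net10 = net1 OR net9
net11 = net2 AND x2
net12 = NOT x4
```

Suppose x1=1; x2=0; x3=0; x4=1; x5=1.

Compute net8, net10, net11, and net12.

net8 = 0, net10 = 1, net11 = 0, net12 = 0

net0 = NOT x5 = NOT 1 = 0
net1 = x1 AND x4 = 1 AND 1 = 1
net2 = x3 AND x5 = 0 AND 1 = 0
net3 = net2 OR net1 OR x4 = 0 OR 1 OR 1 = 1
net4 = NOT net3 = NOT 1 = 0
net5 = net4 OR x2 OR net2 = 0 OR 0 OR 0 = 0
net6 = x4 AND net4 = 1 AND 0 = 0
net7 = NOT net1 = NOT 1 = 0
net8 = net6 AND net0 AND net5 = 0 AND 0 AND 0 = 0
net9 = net7 AND net8 = 0 AND 0 = 0
net10 = net1 OR net9 = 1 OR 0 = 1
net11 = net2 AND x2 = 0 AND 0 = 0
net12 = NOT x4 = NOT 1 = 0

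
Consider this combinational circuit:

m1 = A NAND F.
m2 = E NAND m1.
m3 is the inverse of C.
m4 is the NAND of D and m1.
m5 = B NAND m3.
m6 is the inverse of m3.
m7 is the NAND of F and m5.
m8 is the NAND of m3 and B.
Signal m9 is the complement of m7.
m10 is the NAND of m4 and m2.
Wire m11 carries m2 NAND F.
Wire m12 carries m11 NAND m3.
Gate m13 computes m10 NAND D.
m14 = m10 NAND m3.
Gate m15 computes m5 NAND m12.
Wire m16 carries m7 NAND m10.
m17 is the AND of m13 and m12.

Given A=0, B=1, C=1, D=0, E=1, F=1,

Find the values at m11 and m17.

m11 = 1, m17 = 1

m1 = A NAND F = 0 NAND 1 = 1
m2 = E NAND m1 = 1 NAND 1 = 0
m3 = NOT C = NOT 1 = 0
m4 = D NAND m1 = 0 NAND 1 = 1
m10 = m4 NAND m2 = 1 NAND 0 = 1
m11 = m2 NAND F = 0 NAND 1 = 1
m12 = m11 NAND m3 = 1 NAND 0 = 1
m13 = m10 NAND D = 1 NAND 0 = 1
m17 = m13 AND m12 = 1 AND 1 = 1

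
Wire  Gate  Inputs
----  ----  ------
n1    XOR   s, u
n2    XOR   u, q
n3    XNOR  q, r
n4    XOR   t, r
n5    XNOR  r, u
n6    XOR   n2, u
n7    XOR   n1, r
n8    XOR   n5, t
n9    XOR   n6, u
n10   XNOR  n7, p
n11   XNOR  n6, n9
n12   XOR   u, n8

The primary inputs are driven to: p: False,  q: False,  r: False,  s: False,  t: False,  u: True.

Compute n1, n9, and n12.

n1 = s XOR u = False XOR True = True
n2 = u XOR q = True XOR False = True
n5 = r XNOR u = False XNOR True = False
n6 = n2 XOR u = True XOR True = False
n8 = n5 XOR t = False XOR False = False
n9 = n6 XOR u = False XOR True = True
n12 = u XOR n8 = True XOR False = True

n1 = True  n9 = True  n12 = True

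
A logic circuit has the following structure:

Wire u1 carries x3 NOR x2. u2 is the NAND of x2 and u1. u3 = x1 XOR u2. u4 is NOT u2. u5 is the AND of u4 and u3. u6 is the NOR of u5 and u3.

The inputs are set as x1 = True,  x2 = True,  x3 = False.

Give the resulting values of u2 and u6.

u1 = x3 NOR x2 = False NOR True = False
u2 = x2 NAND u1 = True NAND False = True
u3 = x1 XOR u2 = True XOR True = False
u4 = NOT u2 = NOT True = False
u5 = u4 AND u3 = False AND False = False
u6 = u5 NOR u3 = False NOR False = True

u2 = True; u6 = True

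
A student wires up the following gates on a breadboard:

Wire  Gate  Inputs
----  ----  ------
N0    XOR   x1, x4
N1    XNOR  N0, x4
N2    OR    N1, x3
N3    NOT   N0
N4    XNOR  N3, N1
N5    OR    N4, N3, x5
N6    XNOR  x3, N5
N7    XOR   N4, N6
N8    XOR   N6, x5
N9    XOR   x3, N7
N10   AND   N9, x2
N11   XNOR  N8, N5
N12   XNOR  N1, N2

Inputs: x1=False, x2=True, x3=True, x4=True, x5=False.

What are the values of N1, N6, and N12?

N1 = True, N6 = False, N12 = True

N0 = x1 XOR x4 = False XOR True = True
N1 = N0 XNOR x4 = True XNOR True = True
N2 = N1 OR x3 = True OR True = True
N3 = NOT N0 = NOT True = False
N4 = N3 XNOR N1 = False XNOR True = False
N5 = N4 OR N3 OR x5 = False OR False OR False = False
N6 = x3 XNOR N5 = True XNOR False = False
N12 = N1 XNOR N2 = True XNOR True = True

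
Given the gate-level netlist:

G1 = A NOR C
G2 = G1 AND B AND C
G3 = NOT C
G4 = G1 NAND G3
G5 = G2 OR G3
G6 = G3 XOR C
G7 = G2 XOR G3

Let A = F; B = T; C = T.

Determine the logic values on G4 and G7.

G4 = T, G7 = F

G1 = A NOR C = F NOR T = F
G2 = G1 AND B AND C = F AND T AND T = F
G3 = NOT C = NOT T = F
G4 = G1 NAND G3 = F NAND F = T
G7 = G2 XOR G3 = F XOR F = F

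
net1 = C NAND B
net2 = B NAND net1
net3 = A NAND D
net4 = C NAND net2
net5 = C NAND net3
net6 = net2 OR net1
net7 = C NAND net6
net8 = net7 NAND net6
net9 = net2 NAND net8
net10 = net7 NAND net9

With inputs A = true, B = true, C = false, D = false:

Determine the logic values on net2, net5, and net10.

net2 = false, net5 = true, net10 = false

net1 = C NAND B = false NAND true = true
net2 = B NAND net1 = true NAND true = false
net3 = A NAND D = true NAND false = true
net5 = C NAND net3 = false NAND true = true
net6 = net2 OR net1 = false OR true = true
net7 = C NAND net6 = false NAND true = true
net8 = net7 NAND net6 = true NAND true = false
net9 = net2 NAND net8 = false NAND false = true
net10 = net7 NAND net9 = true NAND true = false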